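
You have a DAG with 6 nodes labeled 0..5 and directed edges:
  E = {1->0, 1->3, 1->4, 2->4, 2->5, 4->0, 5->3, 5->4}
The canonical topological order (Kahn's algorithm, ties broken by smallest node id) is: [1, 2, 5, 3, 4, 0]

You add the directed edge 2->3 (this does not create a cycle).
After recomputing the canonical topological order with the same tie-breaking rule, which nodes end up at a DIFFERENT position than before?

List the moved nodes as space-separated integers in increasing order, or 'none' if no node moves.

Answer: none

Derivation:
Old toposort: [1, 2, 5, 3, 4, 0]
Added edge 2->3
Recompute Kahn (smallest-id tiebreak):
  initial in-degrees: [2, 0, 0, 3, 3, 1]
  ready (indeg=0): [1, 2]
  pop 1: indeg[0]->1; indeg[3]->2; indeg[4]->2 | ready=[2] | order so far=[1]
  pop 2: indeg[3]->1; indeg[4]->1; indeg[5]->0 | ready=[5] | order so far=[1, 2]
  pop 5: indeg[3]->0; indeg[4]->0 | ready=[3, 4] | order so far=[1, 2, 5]
  pop 3: no out-edges | ready=[4] | order so far=[1, 2, 5, 3]
  pop 4: indeg[0]->0 | ready=[0] | order so far=[1, 2, 5, 3, 4]
  pop 0: no out-edges | ready=[] | order so far=[1, 2, 5, 3, 4, 0]
New canonical toposort: [1, 2, 5, 3, 4, 0]
Compare positions:
  Node 0: index 5 -> 5 (same)
  Node 1: index 0 -> 0 (same)
  Node 2: index 1 -> 1 (same)
  Node 3: index 3 -> 3 (same)
  Node 4: index 4 -> 4 (same)
  Node 5: index 2 -> 2 (same)
Nodes that changed position: none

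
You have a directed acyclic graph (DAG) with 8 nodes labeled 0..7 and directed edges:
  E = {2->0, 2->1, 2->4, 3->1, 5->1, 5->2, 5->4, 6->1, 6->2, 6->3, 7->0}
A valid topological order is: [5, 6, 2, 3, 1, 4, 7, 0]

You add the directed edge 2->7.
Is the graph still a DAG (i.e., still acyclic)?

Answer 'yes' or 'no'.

Given toposort: [5, 6, 2, 3, 1, 4, 7, 0]
Position of 2: index 2; position of 7: index 6
New edge 2->7: forward
Forward edge: respects the existing order. Still a DAG, same toposort still valid.
Still a DAG? yes

Answer: yes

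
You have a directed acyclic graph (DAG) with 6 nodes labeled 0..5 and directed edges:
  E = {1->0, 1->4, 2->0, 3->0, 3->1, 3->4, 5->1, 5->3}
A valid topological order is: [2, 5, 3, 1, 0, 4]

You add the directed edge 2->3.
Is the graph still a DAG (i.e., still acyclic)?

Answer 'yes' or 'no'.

Answer: yes

Derivation:
Given toposort: [2, 5, 3, 1, 0, 4]
Position of 2: index 0; position of 3: index 2
New edge 2->3: forward
Forward edge: respects the existing order. Still a DAG, same toposort still valid.
Still a DAG? yes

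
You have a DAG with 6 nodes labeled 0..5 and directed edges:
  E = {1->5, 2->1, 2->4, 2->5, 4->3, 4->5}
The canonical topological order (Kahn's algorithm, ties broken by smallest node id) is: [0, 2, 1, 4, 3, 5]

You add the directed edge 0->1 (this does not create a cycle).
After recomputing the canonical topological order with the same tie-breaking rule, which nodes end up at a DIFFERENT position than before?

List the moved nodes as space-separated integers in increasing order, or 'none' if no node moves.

Answer: none

Derivation:
Old toposort: [0, 2, 1, 4, 3, 5]
Added edge 0->1
Recompute Kahn (smallest-id tiebreak):
  initial in-degrees: [0, 2, 0, 1, 1, 3]
  ready (indeg=0): [0, 2]
  pop 0: indeg[1]->1 | ready=[2] | order so far=[0]
  pop 2: indeg[1]->0; indeg[4]->0; indeg[5]->2 | ready=[1, 4] | order so far=[0, 2]
  pop 1: indeg[5]->1 | ready=[4] | order so far=[0, 2, 1]
  pop 4: indeg[3]->0; indeg[5]->0 | ready=[3, 5] | order so far=[0, 2, 1, 4]
  pop 3: no out-edges | ready=[5] | order so far=[0, 2, 1, 4, 3]
  pop 5: no out-edges | ready=[] | order so far=[0, 2, 1, 4, 3, 5]
New canonical toposort: [0, 2, 1, 4, 3, 5]
Compare positions:
  Node 0: index 0 -> 0 (same)
  Node 1: index 2 -> 2 (same)
  Node 2: index 1 -> 1 (same)
  Node 3: index 4 -> 4 (same)
  Node 4: index 3 -> 3 (same)
  Node 5: index 5 -> 5 (same)
Nodes that changed position: none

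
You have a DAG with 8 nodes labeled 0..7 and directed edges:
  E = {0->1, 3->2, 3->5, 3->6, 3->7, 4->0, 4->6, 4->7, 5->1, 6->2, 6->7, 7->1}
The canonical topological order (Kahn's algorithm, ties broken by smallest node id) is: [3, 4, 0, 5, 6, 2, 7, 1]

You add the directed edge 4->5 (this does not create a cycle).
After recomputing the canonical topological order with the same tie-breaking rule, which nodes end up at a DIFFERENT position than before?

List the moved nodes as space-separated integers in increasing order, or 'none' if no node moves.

Old toposort: [3, 4, 0, 5, 6, 2, 7, 1]
Added edge 4->5
Recompute Kahn (smallest-id tiebreak):
  initial in-degrees: [1, 3, 2, 0, 0, 2, 2, 3]
  ready (indeg=0): [3, 4]
  pop 3: indeg[2]->1; indeg[5]->1; indeg[6]->1; indeg[7]->2 | ready=[4] | order so far=[3]
  pop 4: indeg[0]->0; indeg[5]->0; indeg[6]->0; indeg[7]->1 | ready=[0, 5, 6] | order so far=[3, 4]
  pop 0: indeg[1]->2 | ready=[5, 6] | order so far=[3, 4, 0]
  pop 5: indeg[1]->1 | ready=[6] | order so far=[3, 4, 0, 5]
  pop 6: indeg[2]->0; indeg[7]->0 | ready=[2, 7] | order so far=[3, 4, 0, 5, 6]
  pop 2: no out-edges | ready=[7] | order so far=[3, 4, 0, 5, 6, 2]
  pop 7: indeg[1]->0 | ready=[1] | order so far=[3, 4, 0, 5, 6, 2, 7]
  pop 1: no out-edges | ready=[] | order so far=[3, 4, 0, 5, 6, 2, 7, 1]
New canonical toposort: [3, 4, 0, 5, 6, 2, 7, 1]
Compare positions:
  Node 0: index 2 -> 2 (same)
  Node 1: index 7 -> 7 (same)
  Node 2: index 5 -> 5 (same)
  Node 3: index 0 -> 0 (same)
  Node 4: index 1 -> 1 (same)
  Node 5: index 3 -> 3 (same)
  Node 6: index 4 -> 4 (same)
  Node 7: index 6 -> 6 (same)
Nodes that changed position: none

Answer: none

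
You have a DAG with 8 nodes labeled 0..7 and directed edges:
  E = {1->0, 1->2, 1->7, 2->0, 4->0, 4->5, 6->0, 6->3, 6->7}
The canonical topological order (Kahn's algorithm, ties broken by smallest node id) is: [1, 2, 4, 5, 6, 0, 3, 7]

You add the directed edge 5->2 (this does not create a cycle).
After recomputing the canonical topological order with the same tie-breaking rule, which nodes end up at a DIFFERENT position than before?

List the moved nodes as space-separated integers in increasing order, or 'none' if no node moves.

Old toposort: [1, 2, 4, 5, 6, 0, 3, 7]
Added edge 5->2
Recompute Kahn (smallest-id tiebreak):
  initial in-degrees: [4, 0, 2, 1, 0, 1, 0, 2]
  ready (indeg=0): [1, 4, 6]
  pop 1: indeg[0]->3; indeg[2]->1; indeg[7]->1 | ready=[4, 6] | order so far=[1]
  pop 4: indeg[0]->2; indeg[5]->0 | ready=[5, 6] | order so far=[1, 4]
  pop 5: indeg[2]->0 | ready=[2, 6] | order so far=[1, 4, 5]
  pop 2: indeg[0]->1 | ready=[6] | order so far=[1, 4, 5, 2]
  pop 6: indeg[0]->0; indeg[3]->0; indeg[7]->0 | ready=[0, 3, 7] | order so far=[1, 4, 5, 2, 6]
  pop 0: no out-edges | ready=[3, 7] | order so far=[1, 4, 5, 2, 6, 0]
  pop 3: no out-edges | ready=[7] | order so far=[1, 4, 5, 2, 6, 0, 3]
  pop 7: no out-edges | ready=[] | order so far=[1, 4, 5, 2, 6, 0, 3, 7]
New canonical toposort: [1, 4, 5, 2, 6, 0, 3, 7]
Compare positions:
  Node 0: index 5 -> 5 (same)
  Node 1: index 0 -> 0 (same)
  Node 2: index 1 -> 3 (moved)
  Node 3: index 6 -> 6 (same)
  Node 4: index 2 -> 1 (moved)
  Node 5: index 3 -> 2 (moved)
  Node 6: index 4 -> 4 (same)
  Node 7: index 7 -> 7 (same)
Nodes that changed position: 2 4 5

Answer: 2 4 5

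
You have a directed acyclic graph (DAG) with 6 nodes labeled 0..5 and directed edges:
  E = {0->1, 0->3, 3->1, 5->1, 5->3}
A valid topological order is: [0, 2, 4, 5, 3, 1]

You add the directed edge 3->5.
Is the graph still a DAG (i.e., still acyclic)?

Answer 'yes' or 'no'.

Answer: no

Derivation:
Given toposort: [0, 2, 4, 5, 3, 1]
Position of 3: index 4; position of 5: index 3
New edge 3->5: backward (u after v in old order)
Backward edge: old toposort is now invalid. Check if this creates a cycle.
Does 5 already reach 3? Reachable from 5: [1, 3, 5]. YES -> cycle!
Still a DAG? no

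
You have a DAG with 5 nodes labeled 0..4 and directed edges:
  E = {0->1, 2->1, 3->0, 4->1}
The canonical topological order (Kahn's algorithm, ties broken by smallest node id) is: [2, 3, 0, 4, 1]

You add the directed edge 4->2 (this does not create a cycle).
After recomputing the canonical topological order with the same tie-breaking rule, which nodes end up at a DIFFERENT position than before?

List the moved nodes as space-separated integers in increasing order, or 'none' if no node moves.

Answer: 0 2 3 4

Derivation:
Old toposort: [2, 3, 0, 4, 1]
Added edge 4->2
Recompute Kahn (smallest-id tiebreak):
  initial in-degrees: [1, 3, 1, 0, 0]
  ready (indeg=0): [3, 4]
  pop 3: indeg[0]->0 | ready=[0, 4] | order so far=[3]
  pop 0: indeg[1]->2 | ready=[4] | order so far=[3, 0]
  pop 4: indeg[1]->1; indeg[2]->0 | ready=[2] | order so far=[3, 0, 4]
  pop 2: indeg[1]->0 | ready=[1] | order so far=[3, 0, 4, 2]
  pop 1: no out-edges | ready=[] | order so far=[3, 0, 4, 2, 1]
New canonical toposort: [3, 0, 4, 2, 1]
Compare positions:
  Node 0: index 2 -> 1 (moved)
  Node 1: index 4 -> 4 (same)
  Node 2: index 0 -> 3 (moved)
  Node 3: index 1 -> 0 (moved)
  Node 4: index 3 -> 2 (moved)
Nodes that changed position: 0 2 3 4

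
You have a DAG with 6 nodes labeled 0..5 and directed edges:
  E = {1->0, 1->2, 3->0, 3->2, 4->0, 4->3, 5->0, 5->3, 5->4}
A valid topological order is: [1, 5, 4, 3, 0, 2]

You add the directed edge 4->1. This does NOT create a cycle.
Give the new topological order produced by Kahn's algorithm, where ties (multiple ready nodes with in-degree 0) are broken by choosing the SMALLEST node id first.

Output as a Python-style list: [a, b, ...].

Answer: [5, 4, 1, 3, 0, 2]

Derivation:
Old toposort: [1, 5, 4, 3, 0, 2]
Added edge: 4->1
Position of 4 (2) > position of 1 (0). Must reorder: 4 must now come before 1.
Run Kahn's algorithm (break ties by smallest node id):
  initial in-degrees: [4, 1, 2, 2, 1, 0]
  ready (indeg=0): [5]
  pop 5: indeg[0]->3; indeg[3]->1; indeg[4]->0 | ready=[4] | order so far=[5]
  pop 4: indeg[0]->2; indeg[1]->0; indeg[3]->0 | ready=[1, 3] | order so far=[5, 4]
  pop 1: indeg[0]->1; indeg[2]->1 | ready=[3] | order so far=[5, 4, 1]
  pop 3: indeg[0]->0; indeg[2]->0 | ready=[0, 2] | order so far=[5, 4, 1, 3]
  pop 0: no out-edges | ready=[2] | order so far=[5, 4, 1, 3, 0]
  pop 2: no out-edges | ready=[] | order so far=[5, 4, 1, 3, 0, 2]
  Result: [5, 4, 1, 3, 0, 2]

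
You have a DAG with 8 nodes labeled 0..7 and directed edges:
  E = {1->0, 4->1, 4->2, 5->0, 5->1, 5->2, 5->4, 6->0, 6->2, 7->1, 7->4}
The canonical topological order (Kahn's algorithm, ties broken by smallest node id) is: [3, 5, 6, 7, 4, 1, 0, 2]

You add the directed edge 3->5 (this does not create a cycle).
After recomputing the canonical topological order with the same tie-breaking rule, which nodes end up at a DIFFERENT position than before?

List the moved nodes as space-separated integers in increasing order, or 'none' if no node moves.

Old toposort: [3, 5, 6, 7, 4, 1, 0, 2]
Added edge 3->5
Recompute Kahn (smallest-id tiebreak):
  initial in-degrees: [3, 3, 3, 0, 2, 1, 0, 0]
  ready (indeg=0): [3, 6, 7]
  pop 3: indeg[5]->0 | ready=[5, 6, 7] | order so far=[3]
  pop 5: indeg[0]->2; indeg[1]->2; indeg[2]->2; indeg[4]->1 | ready=[6, 7] | order so far=[3, 5]
  pop 6: indeg[0]->1; indeg[2]->1 | ready=[7] | order so far=[3, 5, 6]
  pop 7: indeg[1]->1; indeg[4]->0 | ready=[4] | order so far=[3, 5, 6, 7]
  pop 4: indeg[1]->0; indeg[2]->0 | ready=[1, 2] | order so far=[3, 5, 6, 7, 4]
  pop 1: indeg[0]->0 | ready=[0, 2] | order so far=[3, 5, 6, 7, 4, 1]
  pop 0: no out-edges | ready=[2] | order so far=[3, 5, 6, 7, 4, 1, 0]
  pop 2: no out-edges | ready=[] | order so far=[3, 5, 6, 7, 4, 1, 0, 2]
New canonical toposort: [3, 5, 6, 7, 4, 1, 0, 2]
Compare positions:
  Node 0: index 6 -> 6 (same)
  Node 1: index 5 -> 5 (same)
  Node 2: index 7 -> 7 (same)
  Node 3: index 0 -> 0 (same)
  Node 4: index 4 -> 4 (same)
  Node 5: index 1 -> 1 (same)
  Node 6: index 2 -> 2 (same)
  Node 7: index 3 -> 3 (same)
Nodes that changed position: none

Answer: none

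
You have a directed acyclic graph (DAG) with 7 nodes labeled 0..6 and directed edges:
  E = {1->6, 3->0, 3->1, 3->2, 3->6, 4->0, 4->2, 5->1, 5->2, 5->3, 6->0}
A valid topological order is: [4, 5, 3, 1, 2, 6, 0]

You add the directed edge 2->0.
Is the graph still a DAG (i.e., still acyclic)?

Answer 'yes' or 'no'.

Answer: yes

Derivation:
Given toposort: [4, 5, 3, 1, 2, 6, 0]
Position of 2: index 4; position of 0: index 6
New edge 2->0: forward
Forward edge: respects the existing order. Still a DAG, same toposort still valid.
Still a DAG? yes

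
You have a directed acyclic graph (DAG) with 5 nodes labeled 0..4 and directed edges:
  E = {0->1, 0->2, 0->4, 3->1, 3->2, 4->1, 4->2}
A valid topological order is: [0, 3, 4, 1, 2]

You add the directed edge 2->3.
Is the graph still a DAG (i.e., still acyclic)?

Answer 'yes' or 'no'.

Given toposort: [0, 3, 4, 1, 2]
Position of 2: index 4; position of 3: index 1
New edge 2->3: backward (u after v in old order)
Backward edge: old toposort is now invalid. Check if this creates a cycle.
Does 3 already reach 2? Reachable from 3: [1, 2, 3]. YES -> cycle!
Still a DAG? no

Answer: no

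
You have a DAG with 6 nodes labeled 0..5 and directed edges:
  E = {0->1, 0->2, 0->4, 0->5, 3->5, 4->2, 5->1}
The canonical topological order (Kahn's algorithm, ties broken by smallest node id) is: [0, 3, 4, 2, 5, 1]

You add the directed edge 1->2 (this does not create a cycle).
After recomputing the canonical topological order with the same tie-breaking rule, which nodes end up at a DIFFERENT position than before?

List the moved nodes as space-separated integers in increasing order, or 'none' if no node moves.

Old toposort: [0, 3, 4, 2, 5, 1]
Added edge 1->2
Recompute Kahn (smallest-id tiebreak):
  initial in-degrees: [0, 2, 3, 0, 1, 2]
  ready (indeg=0): [0, 3]
  pop 0: indeg[1]->1; indeg[2]->2; indeg[4]->0; indeg[5]->1 | ready=[3, 4] | order so far=[0]
  pop 3: indeg[5]->0 | ready=[4, 5] | order so far=[0, 3]
  pop 4: indeg[2]->1 | ready=[5] | order so far=[0, 3, 4]
  pop 5: indeg[1]->0 | ready=[1] | order so far=[0, 3, 4, 5]
  pop 1: indeg[2]->0 | ready=[2] | order so far=[0, 3, 4, 5, 1]
  pop 2: no out-edges | ready=[] | order so far=[0, 3, 4, 5, 1, 2]
New canonical toposort: [0, 3, 4, 5, 1, 2]
Compare positions:
  Node 0: index 0 -> 0 (same)
  Node 1: index 5 -> 4 (moved)
  Node 2: index 3 -> 5 (moved)
  Node 3: index 1 -> 1 (same)
  Node 4: index 2 -> 2 (same)
  Node 5: index 4 -> 3 (moved)
Nodes that changed position: 1 2 5

Answer: 1 2 5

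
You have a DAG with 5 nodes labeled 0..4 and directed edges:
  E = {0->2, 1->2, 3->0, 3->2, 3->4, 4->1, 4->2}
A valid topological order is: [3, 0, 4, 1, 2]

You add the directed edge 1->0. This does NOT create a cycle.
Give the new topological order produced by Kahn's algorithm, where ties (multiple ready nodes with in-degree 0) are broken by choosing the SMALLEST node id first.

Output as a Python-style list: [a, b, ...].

Old toposort: [3, 0, 4, 1, 2]
Added edge: 1->0
Position of 1 (3) > position of 0 (1). Must reorder: 1 must now come before 0.
Run Kahn's algorithm (break ties by smallest node id):
  initial in-degrees: [2, 1, 4, 0, 1]
  ready (indeg=0): [3]
  pop 3: indeg[0]->1; indeg[2]->3; indeg[4]->0 | ready=[4] | order so far=[3]
  pop 4: indeg[1]->0; indeg[2]->2 | ready=[1] | order so far=[3, 4]
  pop 1: indeg[0]->0; indeg[2]->1 | ready=[0] | order so far=[3, 4, 1]
  pop 0: indeg[2]->0 | ready=[2] | order so far=[3, 4, 1, 0]
  pop 2: no out-edges | ready=[] | order so far=[3, 4, 1, 0, 2]
  Result: [3, 4, 1, 0, 2]

Answer: [3, 4, 1, 0, 2]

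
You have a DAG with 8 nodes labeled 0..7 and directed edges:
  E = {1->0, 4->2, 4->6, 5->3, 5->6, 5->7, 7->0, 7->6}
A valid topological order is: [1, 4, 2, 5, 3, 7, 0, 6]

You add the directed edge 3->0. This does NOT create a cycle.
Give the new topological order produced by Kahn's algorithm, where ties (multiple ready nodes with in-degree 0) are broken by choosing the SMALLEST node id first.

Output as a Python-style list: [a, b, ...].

Old toposort: [1, 4, 2, 5, 3, 7, 0, 6]
Added edge: 3->0
Position of 3 (4) < position of 0 (6). Old order still valid.
Run Kahn's algorithm (break ties by smallest node id):
  initial in-degrees: [3, 0, 1, 1, 0, 0, 3, 1]
  ready (indeg=0): [1, 4, 5]
  pop 1: indeg[0]->2 | ready=[4, 5] | order so far=[1]
  pop 4: indeg[2]->0; indeg[6]->2 | ready=[2, 5] | order so far=[1, 4]
  pop 2: no out-edges | ready=[5] | order so far=[1, 4, 2]
  pop 5: indeg[3]->0; indeg[6]->1; indeg[7]->0 | ready=[3, 7] | order so far=[1, 4, 2, 5]
  pop 3: indeg[0]->1 | ready=[7] | order so far=[1, 4, 2, 5, 3]
  pop 7: indeg[0]->0; indeg[6]->0 | ready=[0, 6] | order so far=[1, 4, 2, 5, 3, 7]
  pop 0: no out-edges | ready=[6] | order so far=[1, 4, 2, 5, 3, 7, 0]
  pop 6: no out-edges | ready=[] | order so far=[1, 4, 2, 5, 3, 7, 0, 6]
  Result: [1, 4, 2, 5, 3, 7, 0, 6]

Answer: [1, 4, 2, 5, 3, 7, 0, 6]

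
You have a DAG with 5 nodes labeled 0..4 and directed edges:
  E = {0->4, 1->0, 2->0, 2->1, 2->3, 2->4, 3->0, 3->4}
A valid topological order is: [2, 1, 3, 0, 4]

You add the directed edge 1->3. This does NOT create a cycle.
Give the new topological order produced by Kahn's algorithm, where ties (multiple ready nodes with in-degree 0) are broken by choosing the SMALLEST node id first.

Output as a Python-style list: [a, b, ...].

Old toposort: [2, 1, 3, 0, 4]
Added edge: 1->3
Position of 1 (1) < position of 3 (2). Old order still valid.
Run Kahn's algorithm (break ties by smallest node id):
  initial in-degrees: [3, 1, 0, 2, 3]
  ready (indeg=0): [2]
  pop 2: indeg[0]->2; indeg[1]->0; indeg[3]->1; indeg[4]->2 | ready=[1] | order so far=[2]
  pop 1: indeg[0]->1; indeg[3]->0 | ready=[3] | order so far=[2, 1]
  pop 3: indeg[0]->0; indeg[4]->1 | ready=[0] | order so far=[2, 1, 3]
  pop 0: indeg[4]->0 | ready=[4] | order so far=[2, 1, 3, 0]
  pop 4: no out-edges | ready=[] | order so far=[2, 1, 3, 0, 4]
  Result: [2, 1, 3, 0, 4]

Answer: [2, 1, 3, 0, 4]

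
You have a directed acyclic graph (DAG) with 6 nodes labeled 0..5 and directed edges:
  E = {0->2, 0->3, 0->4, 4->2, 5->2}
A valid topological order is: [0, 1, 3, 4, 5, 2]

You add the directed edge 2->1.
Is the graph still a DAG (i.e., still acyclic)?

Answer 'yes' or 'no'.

Given toposort: [0, 1, 3, 4, 5, 2]
Position of 2: index 5; position of 1: index 1
New edge 2->1: backward (u after v in old order)
Backward edge: old toposort is now invalid. Check if this creates a cycle.
Does 1 already reach 2? Reachable from 1: [1]. NO -> still a DAG (reorder needed).
Still a DAG? yes

Answer: yes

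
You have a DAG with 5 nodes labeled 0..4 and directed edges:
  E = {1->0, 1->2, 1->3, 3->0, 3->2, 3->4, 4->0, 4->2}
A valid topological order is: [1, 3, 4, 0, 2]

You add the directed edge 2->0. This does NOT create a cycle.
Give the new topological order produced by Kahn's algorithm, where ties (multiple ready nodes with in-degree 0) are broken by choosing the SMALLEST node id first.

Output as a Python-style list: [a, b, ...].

Old toposort: [1, 3, 4, 0, 2]
Added edge: 2->0
Position of 2 (4) > position of 0 (3). Must reorder: 2 must now come before 0.
Run Kahn's algorithm (break ties by smallest node id):
  initial in-degrees: [4, 0, 3, 1, 1]
  ready (indeg=0): [1]
  pop 1: indeg[0]->3; indeg[2]->2; indeg[3]->0 | ready=[3] | order so far=[1]
  pop 3: indeg[0]->2; indeg[2]->1; indeg[4]->0 | ready=[4] | order so far=[1, 3]
  pop 4: indeg[0]->1; indeg[2]->0 | ready=[2] | order so far=[1, 3, 4]
  pop 2: indeg[0]->0 | ready=[0] | order so far=[1, 3, 4, 2]
  pop 0: no out-edges | ready=[] | order so far=[1, 3, 4, 2, 0]
  Result: [1, 3, 4, 2, 0]

Answer: [1, 3, 4, 2, 0]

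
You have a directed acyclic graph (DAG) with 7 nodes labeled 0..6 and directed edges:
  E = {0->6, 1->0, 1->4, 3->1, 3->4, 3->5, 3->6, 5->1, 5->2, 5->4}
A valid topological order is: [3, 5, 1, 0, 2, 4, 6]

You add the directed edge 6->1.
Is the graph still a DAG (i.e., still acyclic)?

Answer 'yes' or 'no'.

Given toposort: [3, 5, 1, 0, 2, 4, 6]
Position of 6: index 6; position of 1: index 2
New edge 6->1: backward (u after v in old order)
Backward edge: old toposort is now invalid. Check if this creates a cycle.
Does 1 already reach 6? Reachable from 1: [0, 1, 4, 6]. YES -> cycle!
Still a DAG? no

Answer: no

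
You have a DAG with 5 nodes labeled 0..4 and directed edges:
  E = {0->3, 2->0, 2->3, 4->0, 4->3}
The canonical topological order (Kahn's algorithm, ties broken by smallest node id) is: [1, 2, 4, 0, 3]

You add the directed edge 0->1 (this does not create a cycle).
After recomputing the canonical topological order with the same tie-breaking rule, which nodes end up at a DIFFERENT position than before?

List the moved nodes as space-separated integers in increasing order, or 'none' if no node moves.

Answer: 0 1 2 4

Derivation:
Old toposort: [1, 2, 4, 0, 3]
Added edge 0->1
Recompute Kahn (smallest-id tiebreak):
  initial in-degrees: [2, 1, 0, 3, 0]
  ready (indeg=0): [2, 4]
  pop 2: indeg[0]->1; indeg[3]->2 | ready=[4] | order so far=[2]
  pop 4: indeg[0]->0; indeg[3]->1 | ready=[0] | order so far=[2, 4]
  pop 0: indeg[1]->0; indeg[3]->0 | ready=[1, 3] | order so far=[2, 4, 0]
  pop 1: no out-edges | ready=[3] | order so far=[2, 4, 0, 1]
  pop 3: no out-edges | ready=[] | order so far=[2, 4, 0, 1, 3]
New canonical toposort: [2, 4, 0, 1, 3]
Compare positions:
  Node 0: index 3 -> 2 (moved)
  Node 1: index 0 -> 3 (moved)
  Node 2: index 1 -> 0 (moved)
  Node 3: index 4 -> 4 (same)
  Node 4: index 2 -> 1 (moved)
Nodes that changed position: 0 1 2 4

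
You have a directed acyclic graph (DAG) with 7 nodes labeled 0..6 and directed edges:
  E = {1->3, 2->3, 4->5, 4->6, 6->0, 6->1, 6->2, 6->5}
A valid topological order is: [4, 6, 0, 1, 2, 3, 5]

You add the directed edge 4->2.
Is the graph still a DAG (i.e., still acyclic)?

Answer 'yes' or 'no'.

Given toposort: [4, 6, 0, 1, 2, 3, 5]
Position of 4: index 0; position of 2: index 4
New edge 4->2: forward
Forward edge: respects the existing order. Still a DAG, same toposort still valid.
Still a DAG? yes

Answer: yes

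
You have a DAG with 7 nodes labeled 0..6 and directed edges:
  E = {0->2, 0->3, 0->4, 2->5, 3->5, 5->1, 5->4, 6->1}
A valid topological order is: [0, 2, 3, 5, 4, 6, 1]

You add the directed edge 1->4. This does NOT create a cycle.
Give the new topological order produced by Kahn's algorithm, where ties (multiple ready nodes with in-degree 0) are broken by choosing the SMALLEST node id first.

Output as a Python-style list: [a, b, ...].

Answer: [0, 2, 3, 5, 6, 1, 4]

Derivation:
Old toposort: [0, 2, 3, 5, 4, 6, 1]
Added edge: 1->4
Position of 1 (6) > position of 4 (4). Must reorder: 1 must now come before 4.
Run Kahn's algorithm (break ties by smallest node id):
  initial in-degrees: [0, 2, 1, 1, 3, 2, 0]
  ready (indeg=0): [0, 6]
  pop 0: indeg[2]->0; indeg[3]->0; indeg[4]->2 | ready=[2, 3, 6] | order so far=[0]
  pop 2: indeg[5]->1 | ready=[3, 6] | order so far=[0, 2]
  pop 3: indeg[5]->0 | ready=[5, 6] | order so far=[0, 2, 3]
  pop 5: indeg[1]->1; indeg[4]->1 | ready=[6] | order so far=[0, 2, 3, 5]
  pop 6: indeg[1]->0 | ready=[1] | order so far=[0, 2, 3, 5, 6]
  pop 1: indeg[4]->0 | ready=[4] | order so far=[0, 2, 3, 5, 6, 1]
  pop 4: no out-edges | ready=[] | order so far=[0, 2, 3, 5, 6, 1, 4]
  Result: [0, 2, 3, 5, 6, 1, 4]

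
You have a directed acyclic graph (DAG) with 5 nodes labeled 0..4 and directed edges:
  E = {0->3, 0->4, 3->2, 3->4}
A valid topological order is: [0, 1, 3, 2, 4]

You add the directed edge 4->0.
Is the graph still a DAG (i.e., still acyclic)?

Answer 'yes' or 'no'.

Given toposort: [0, 1, 3, 2, 4]
Position of 4: index 4; position of 0: index 0
New edge 4->0: backward (u after v in old order)
Backward edge: old toposort is now invalid. Check if this creates a cycle.
Does 0 already reach 4? Reachable from 0: [0, 2, 3, 4]. YES -> cycle!
Still a DAG? no

Answer: no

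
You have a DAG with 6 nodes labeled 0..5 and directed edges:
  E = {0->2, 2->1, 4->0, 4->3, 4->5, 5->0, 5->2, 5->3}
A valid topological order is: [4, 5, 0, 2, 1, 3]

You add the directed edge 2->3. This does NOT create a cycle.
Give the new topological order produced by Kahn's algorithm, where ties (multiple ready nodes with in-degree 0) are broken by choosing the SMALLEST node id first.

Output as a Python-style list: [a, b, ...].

Answer: [4, 5, 0, 2, 1, 3]

Derivation:
Old toposort: [4, 5, 0, 2, 1, 3]
Added edge: 2->3
Position of 2 (3) < position of 3 (5). Old order still valid.
Run Kahn's algorithm (break ties by smallest node id):
  initial in-degrees: [2, 1, 2, 3, 0, 1]
  ready (indeg=0): [4]
  pop 4: indeg[0]->1; indeg[3]->2; indeg[5]->0 | ready=[5] | order so far=[4]
  pop 5: indeg[0]->0; indeg[2]->1; indeg[3]->1 | ready=[0] | order so far=[4, 5]
  pop 0: indeg[2]->0 | ready=[2] | order so far=[4, 5, 0]
  pop 2: indeg[1]->0; indeg[3]->0 | ready=[1, 3] | order so far=[4, 5, 0, 2]
  pop 1: no out-edges | ready=[3] | order so far=[4, 5, 0, 2, 1]
  pop 3: no out-edges | ready=[] | order so far=[4, 5, 0, 2, 1, 3]
  Result: [4, 5, 0, 2, 1, 3]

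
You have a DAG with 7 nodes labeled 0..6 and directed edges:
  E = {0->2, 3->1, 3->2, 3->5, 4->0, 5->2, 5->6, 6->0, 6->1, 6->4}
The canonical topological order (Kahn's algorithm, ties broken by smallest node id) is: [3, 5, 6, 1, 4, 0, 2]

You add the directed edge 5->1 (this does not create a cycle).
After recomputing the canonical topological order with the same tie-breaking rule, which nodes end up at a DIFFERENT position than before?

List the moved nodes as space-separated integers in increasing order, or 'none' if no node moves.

Old toposort: [3, 5, 6, 1, 4, 0, 2]
Added edge 5->1
Recompute Kahn (smallest-id tiebreak):
  initial in-degrees: [2, 3, 3, 0, 1, 1, 1]
  ready (indeg=0): [3]
  pop 3: indeg[1]->2; indeg[2]->2; indeg[5]->0 | ready=[5] | order so far=[3]
  pop 5: indeg[1]->1; indeg[2]->1; indeg[6]->0 | ready=[6] | order so far=[3, 5]
  pop 6: indeg[0]->1; indeg[1]->0; indeg[4]->0 | ready=[1, 4] | order so far=[3, 5, 6]
  pop 1: no out-edges | ready=[4] | order so far=[3, 5, 6, 1]
  pop 4: indeg[0]->0 | ready=[0] | order so far=[3, 5, 6, 1, 4]
  pop 0: indeg[2]->0 | ready=[2] | order so far=[3, 5, 6, 1, 4, 0]
  pop 2: no out-edges | ready=[] | order so far=[3, 5, 6, 1, 4, 0, 2]
New canonical toposort: [3, 5, 6, 1, 4, 0, 2]
Compare positions:
  Node 0: index 5 -> 5 (same)
  Node 1: index 3 -> 3 (same)
  Node 2: index 6 -> 6 (same)
  Node 3: index 0 -> 0 (same)
  Node 4: index 4 -> 4 (same)
  Node 5: index 1 -> 1 (same)
  Node 6: index 2 -> 2 (same)
Nodes that changed position: none

Answer: none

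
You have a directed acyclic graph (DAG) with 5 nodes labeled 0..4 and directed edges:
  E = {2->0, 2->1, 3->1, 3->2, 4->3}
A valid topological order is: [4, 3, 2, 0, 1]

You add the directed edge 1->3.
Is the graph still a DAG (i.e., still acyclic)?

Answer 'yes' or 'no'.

Given toposort: [4, 3, 2, 0, 1]
Position of 1: index 4; position of 3: index 1
New edge 1->3: backward (u after v in old order)
Backward edge: old toposort is now invalid. Check if this creates a cycle.
Does 3 already reach 1? Reachable from 3: [0, 1, 2, 3]. YES -> cycle!
Still a DAG? no

Answer: no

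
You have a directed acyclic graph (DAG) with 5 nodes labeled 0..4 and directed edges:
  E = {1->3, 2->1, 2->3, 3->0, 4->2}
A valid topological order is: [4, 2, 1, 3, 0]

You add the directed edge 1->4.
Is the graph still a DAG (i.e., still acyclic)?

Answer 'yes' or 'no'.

Given toposort: [4, 2, 1, 3, 0]
Position of 1: index 2; position of 4: index 0
New edge 1->4: backward (u after v in old order)
Backward edge: old toposort is now invalid. Check if this creates a cycle.
Does 4 already reach 1? Reachable from 4: [0, 1, 2, 3, 4]. YES -> cycle!
Still a DAG? no

Answer: no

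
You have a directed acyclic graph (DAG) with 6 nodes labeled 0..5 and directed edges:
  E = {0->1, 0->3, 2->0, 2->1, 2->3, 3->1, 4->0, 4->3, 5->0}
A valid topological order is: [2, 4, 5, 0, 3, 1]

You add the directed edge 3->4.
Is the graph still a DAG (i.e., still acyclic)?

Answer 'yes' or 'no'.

Given toposort: [2, 4, 5, 0, 3, 1]
Position of 3: index 4; position of 4: index 1
New edge 3->4: backward (u after v in old order)
Backward edge: old toposort is now invalid. Check if this creates a cycle.
Does 4 already reach 3? Reachable from 4: [0, 1, 3, 4]. YES -> cycle!
Still a DAG? no

Answer: no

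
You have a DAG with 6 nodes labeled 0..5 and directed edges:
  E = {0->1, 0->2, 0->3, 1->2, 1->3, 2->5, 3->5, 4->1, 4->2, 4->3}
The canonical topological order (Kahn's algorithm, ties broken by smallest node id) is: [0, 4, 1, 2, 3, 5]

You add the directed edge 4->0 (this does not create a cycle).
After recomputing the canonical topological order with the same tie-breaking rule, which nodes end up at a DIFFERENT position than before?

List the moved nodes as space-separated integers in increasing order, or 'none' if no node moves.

Old toposort: [0, 4, 1, 2, 3, 5]
Added edge 4->0
Recompute Kahn (smallest-id tiebreak):
  initial in-degrees: [1, 2, 3, 3, 0, 2]
  ready (indeg=0): [4]
  pop 4: indeg[0]->0; indeg[1]->1; indeg[2]->2; indeg[3]->2 | ready=[0] | order so far=[4]
  pop 0: indeg[1]->0; indeg[2]->1; indeg[3]->1 | ready=[1] | order so far=[4, 0]
  pop 1: indeg[2]->0; indeg[3]->0 | ready=[2, 3] | order so far=[4, 0, 1]
  pop 2: indeg[5]->1 | ready=[3] | order so far=[4, 0, 1, 2]
  pop 3: indeg[5]->0 | ready=[5] | order so far=[4, 0, 1, 2, 3]
  pop 5: no out-edges | ready=[] | order so far=[4, 0, 1, 2, 3, 5]
New canonical toposort: [4, 0, 1, 2, 3, 5]
Compare positions:
  Node 0: index 0 -> 1 (moved)
  Node 1: index 2 -> 2 (same)
  Node 2: index 3 -> 3 (same)
  Node 3: index 4 -> 4 (same)
  Node 4: index 1 -> 0 (moved)
  Node 5: index 5 -> 5 (same)
Nodes that changed position: 0 4

Answer: 0 4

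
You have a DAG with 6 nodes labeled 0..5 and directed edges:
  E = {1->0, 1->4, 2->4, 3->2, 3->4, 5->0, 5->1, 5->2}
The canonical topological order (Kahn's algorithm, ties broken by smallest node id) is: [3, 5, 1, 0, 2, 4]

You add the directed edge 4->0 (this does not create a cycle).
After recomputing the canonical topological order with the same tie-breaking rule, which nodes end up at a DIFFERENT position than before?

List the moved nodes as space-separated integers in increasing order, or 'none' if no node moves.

Old toposort: [3, 5, 1, 0, 2, 4]
Added edge 4->0
Recompute Kahn (smallest-id tiebreak):
  initial in-degrees: [3, 1, 2, 0, 3, 0]
  ready (indeg=0): [3, 5]
  pop 3: indeg[2]->1; indeg[4]->2 | ready=[5] | order so far=[3]
  pop 5: indeg[0]->2; indeg[1]->0; indeg[2]->0 | ready=[1, 2] | order so far=[3, 5]
  pop 1: indeg[0]->1; indeg[4]->1 | ready=[2] | order so far=[3, 5, 1]
  pop 2: indeg[4]->0 | ready=[4] | order so far=[3, 5, 1, 2]
  pop 4: indeg[0]->0 | ready=[0] | order so far=[3, 5, 1, 2, 4]
  pop 0: no out-edges | ready=[] | order so far=[3, 5, 1, 2, 4, 0]
New canonical toposort: [3, 5, 1, 2, 4, 0]
Compare positions:
  Node 0: index 3 -> 5 (moved)
  Node 1: index 2 -> 2 (same)
  Node 2: index 4 -> 3 (moved)
  Node 3: index 0 -> 0 (same)
  Node 4: index 5 -> 4 (moved)
  Node 5: index 1 -> 1 (same)
Nodes that changed position: 0 2 4

Answer: 0 2 4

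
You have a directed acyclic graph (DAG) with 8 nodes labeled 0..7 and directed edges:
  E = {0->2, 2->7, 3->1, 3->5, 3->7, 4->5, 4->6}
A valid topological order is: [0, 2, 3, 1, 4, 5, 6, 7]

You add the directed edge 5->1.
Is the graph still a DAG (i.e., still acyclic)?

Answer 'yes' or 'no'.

Answer: yes

Derivation:
Given toposort: [0, 2, 3, 1, 4, 5, 6, 7]
Position of 5: index 5; position of 1: index 3
New edge 5->1: backward (u after v in old order)
Backward edge: old toposort is now invalid. Check if this creates a cycle.
Does 1 already reach 5? Reachable from 1: [1]. NO -> still a DAG (reorder needed).
Still a DAG? yes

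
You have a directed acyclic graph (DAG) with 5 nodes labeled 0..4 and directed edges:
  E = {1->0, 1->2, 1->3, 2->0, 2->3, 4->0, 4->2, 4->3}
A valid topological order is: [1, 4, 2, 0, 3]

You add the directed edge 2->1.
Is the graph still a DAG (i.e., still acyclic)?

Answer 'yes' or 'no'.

Given toposort: [1, 4, 2, 0, 3]
Position of 2: index 2; position of 1: index 0
New edge 2->1: backward (u after v in old order)
Backward edge: old toposort is now invalid. Check if this creates a cycle.
Does 1 already reach 2? Reachable from 1: [0, 1, 2, 3]. YES -> cycle!
Still a DAG? no

Answer: no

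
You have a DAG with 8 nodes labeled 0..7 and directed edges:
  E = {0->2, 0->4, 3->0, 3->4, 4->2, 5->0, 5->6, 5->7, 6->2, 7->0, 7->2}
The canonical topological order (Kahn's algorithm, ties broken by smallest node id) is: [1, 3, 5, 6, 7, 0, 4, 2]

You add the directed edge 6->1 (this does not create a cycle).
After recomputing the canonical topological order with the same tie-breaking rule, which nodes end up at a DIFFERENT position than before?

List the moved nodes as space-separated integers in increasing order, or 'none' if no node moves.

Answer: 1 3 5 6

Derivation:
Old toposort: [1, 3, 5, 6, 7, 0, 4, 2]
Added edge 6->1
Recompute Kahn (smallest-id tiebreak):
  initial in-degrees: [3, 1, 4, 0, 2, 0, 1, 1]
  ready (indeg=0): [3, 5]
  pop 3: indeg[0]->2; indeg[4]->1 | ready=[5] | order so far=[3]
  pop 5: indeg[0]->1; indeg[6]->0; indeg[7]->0 | ready=[6, 7] | order so far=[3, 5]
  pop 6: indeg[1]->0; indeg[2]->3 | ready=[1, 7] | order so far=[3, 5, 6]
  pop 1: no out-edges | ready=[7] | order so far=[3, 5, 6, 1]
  pop 7: indeg[0]->0; indeg[2]->2 | ready=[0] | order so far=[3, 5, 6, 1, 7]
  pop 0: indeg[2]->1; indeg[4]->0 | ready=[4] | order so far=[3, 5, 6, 1, 7, 0]
  pop 4: indeg[2]->0 | ready=[2] | order so far=[3, 5, 6, 1, 7, 0, 4]
  pop 2: no out-edges | ready=[] | order so far=[3, 5, 6, 1, 7, 0, 4, 2]
New canonical toposort: [3, 5, 6, 1, 7, 0, 4, 2]
Compare positions:
  Node 0: index 5 -> 5 (same)
  Node 1: index 0 -> 3 (moved)
  Node 2: index 7 -> 7 (same)
  Node 3: index 1 -> 0 (moved)
  Node 4: index 6 -> 6 (same)
  Node 5: index 2 -> 1 (moved)
  Node 6: index 3 -> 2 (moved)
  Node 7: index 4 -> 4 (same)
Nodes that changed position: 1 3 5 6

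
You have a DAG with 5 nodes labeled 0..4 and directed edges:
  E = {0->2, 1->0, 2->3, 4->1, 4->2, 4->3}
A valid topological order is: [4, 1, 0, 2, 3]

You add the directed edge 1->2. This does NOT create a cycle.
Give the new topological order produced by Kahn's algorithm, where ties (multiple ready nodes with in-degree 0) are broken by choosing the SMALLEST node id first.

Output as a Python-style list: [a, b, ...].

Old toposort: [4, 1, 0, 2, 3]
Added edge: 1->2
Position of 1 (1) < position of 2 (3). Old order still valid.
Run Kahn's algorithm (break ties by smallest node id):
  initial in-degrees: [1, 1, 3, 2, 0]
  ready (indeg=0): [4]
  pop 4: indeg[1]->0; indeg[2]->2; indeg[3]->1 | ready=[1] | order so far=[4]
  pop 1: indeg[0]->0; indeg[2]->1 | ready=[0] | order so far=[4, 1]
  pop 0: indeg[2]->0 | ready=[2] | order so far=[4, 1, 0]
  pop 2: indeg[3]->0 | ready=[3] | order so far=[4, 1, 0, 2]
  pop 3: no out-edges | ready=[] | order so far=[4, 1, 0, 2, 3]
  Result: [4, 1, 0, 2, 3]

Answer: [4, 1, 0, 2, 3]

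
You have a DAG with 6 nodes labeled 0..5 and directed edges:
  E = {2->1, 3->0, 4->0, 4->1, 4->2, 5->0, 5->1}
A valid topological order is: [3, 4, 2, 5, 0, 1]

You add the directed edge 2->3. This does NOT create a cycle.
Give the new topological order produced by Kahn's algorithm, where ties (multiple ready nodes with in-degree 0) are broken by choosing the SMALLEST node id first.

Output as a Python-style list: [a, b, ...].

Old toposort: [3, 4, 2, 5, 0, 1]
Added edge: 2->3
Position of 2 (2) > position of 3 (0). Must reorder: 2 must now come before 3.
Run Kahn's algorithm (break ties by smallest node id):
  initial in-degrees: [3, 3, 1, 1, 0, 0]
  ready (indeg=0): [4, 5]
  pop 4: indeg[0]->2; indeg[1]->2; indeg[2]->0 | ready=[2, 5] | order so far=[4]
  pop 2: indeg[1]->1; indeg[3]->0 | ready=[3, 5] | order so far=[4, 2]
  pop 3: indeg[0]->1 | ready=[5] | order so far=[4, 2, 3]
  pop 5: indeg[0]->0; indeg[1]->0 | ready=[0, 1] | order so far=[4, 2, 3, 5]
  pop 0: no out-edges | ready=[1] | order so far=[4, 2, 3, 5, 0]
  pop 1: no out-edges | ready=[] | order so far=[4, 2, 3, 5, 0, 1]
  Result: [4, 2, 3, 5, 0, 1]

Answer: [4, 2, 3, 5, 0, 1]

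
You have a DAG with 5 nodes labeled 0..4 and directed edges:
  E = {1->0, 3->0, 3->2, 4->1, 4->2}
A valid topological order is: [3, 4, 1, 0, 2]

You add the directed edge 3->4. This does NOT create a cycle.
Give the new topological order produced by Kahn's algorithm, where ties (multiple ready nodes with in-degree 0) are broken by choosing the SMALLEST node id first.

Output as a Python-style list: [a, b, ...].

Old toposort: [3, 4, 1, 0, 2]
Added edge: 3->4
Position of 3 (0) < position of 4 (1). Old order still valid.
Run Kahn's algorithm (break ties by smallest node id):
  initial in-degrees: [2, 1, 2, 0, 1]
  ready (indeg=0): [3]
  pop 3: indeg[0]->1; indeg[2]->1; indeg[4]->0 | ready=[4] | order so far=[3]
  pop 4: indeg[1]->0; indeg[2]->0 | ready=[1, 2] | order so far=[3, 4]
  pop 1: indeg[0]->0 | ready=[0, 2] | order so far=[3, 4, 1]
  pop 0: no out-edges | ready=[2] | order so far=[3, 4, 1, 0]
  pop 2: no out-edges | ready=[] | order so far=[3, 4, 1, 0, 2]
  Result: [3, 4, 1, 0, 2]

Answer: [3, 4, 1, 0, 2]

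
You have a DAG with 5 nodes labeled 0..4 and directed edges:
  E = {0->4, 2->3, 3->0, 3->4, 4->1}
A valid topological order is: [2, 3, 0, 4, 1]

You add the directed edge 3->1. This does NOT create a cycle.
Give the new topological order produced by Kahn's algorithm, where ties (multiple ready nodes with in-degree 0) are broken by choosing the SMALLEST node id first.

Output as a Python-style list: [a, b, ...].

Old toposort: [2, 3, 0, 4, 1]
Added edge: 3->1
Position of 3 (1) < position of 1 (4). Old order still valid.
Run Kahn's algorithm (break ties by smallest node id):
  initial in-degrees: [1, 2, 0, 1, 2]
  ready (indeg=0): [2]
  pop 2: indeg[3]->0 | ready=[3] | order so far=[2]
  pop 3: indeg[0]->0; indeg[1]->1; indeg[4]->1 | ready=[0] | order so far=[2, 3]
  pop 0: indeg[4]->0 | ready=[4] | order so far=[2, 3, 0]
  pop 4: indeg[1]->0 | ready=[1] | order so far=[2, 3, 0, 4]
  pop 1: no out-edges | ready=[] | order so far=[2, 3, 0, 4, 1]
  Result: [2, 3, 0, 4, 1]

Answer: [2, 3, 0, 4, 1]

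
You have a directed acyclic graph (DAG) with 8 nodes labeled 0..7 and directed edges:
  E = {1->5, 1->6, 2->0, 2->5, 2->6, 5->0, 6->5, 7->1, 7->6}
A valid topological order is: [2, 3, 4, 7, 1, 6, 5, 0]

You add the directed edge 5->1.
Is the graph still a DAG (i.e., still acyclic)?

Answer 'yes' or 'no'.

Answer: no

Derivation:
Given toposort: [2, 3, 4, 7, 1, 6, 5, 0]
Position of 5: index 6; position of 1: index 4
New edge 5->1: backward (u after v in old order)
Backward edge: old toposort is now invalid. Check if this creates a cycle.
Does 1 already reach 5? Reachable from 1: [0, 1, 5, 6]. YES -> cycle!
Still a DAG? no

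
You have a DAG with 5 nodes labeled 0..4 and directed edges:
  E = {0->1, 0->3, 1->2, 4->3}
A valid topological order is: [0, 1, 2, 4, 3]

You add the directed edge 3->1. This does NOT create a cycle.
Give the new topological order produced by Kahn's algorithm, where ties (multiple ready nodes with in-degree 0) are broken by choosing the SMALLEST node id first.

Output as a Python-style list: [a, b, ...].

Old toposort: [0, 1, 2, 4, 3]
Added edge: 3->1
Position of 3 (4) > position of 1 (1). Must reorder: 3 must now come before 1.
Run Kahn's algorithm (break ties by smallest node id):
  initial in-degrees: [0, 2, 1, 2, 0]
  ready (indeg=0): [0, 4]
  pop 0: indeg[1]->1; indeg[3]->1 | ready=[4] | order so far=[0]
  pop 4: indeg[3]->0 | ready=[3] | order so far=[0, 4]
  pop 3: indeg[1]->0 | ready=[1] | order so far=[0, 4, 3]
  pop 1: indeg[2]->0 | ready=[2] | order so far=[0, 4, 3, 1]
  pop 2: no out-edges | ready=[] | order so far=[0, 4, 3, 1, 2]
  Result: [0, 4, 3, 1, 2]

Answer: [0, 4, 3, 1, 2]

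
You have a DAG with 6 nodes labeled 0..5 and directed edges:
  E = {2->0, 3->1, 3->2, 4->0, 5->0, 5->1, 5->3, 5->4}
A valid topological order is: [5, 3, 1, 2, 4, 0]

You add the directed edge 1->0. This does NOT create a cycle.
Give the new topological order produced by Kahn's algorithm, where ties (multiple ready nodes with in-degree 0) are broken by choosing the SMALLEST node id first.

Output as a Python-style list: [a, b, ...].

Answer: [5, 3, 1, 2, 4, 0]

Derivation:
Old toposort: [5, 3, 1, 2, 4, 0]
Added edge: 1->0
Position of 1 (2) < position of 0 (5). Old order still valid.
Run Kahn's algorithm (break ties by smallest node id):
  initial in-degrees: [4, 2, 1, 1, 1, 0]
  ready (indeg=0): [5]
  pop 5: indeg[0]->3; indeg[1]->1; indeg[3]->0; indeg[4]->0 | ready=[3, 4] | order so far=[5]
  pop 3: indeg[1]->0; indeg[2]->0 | ready=[1, 2, 4] | order so far=[5, 3]
  pop 1: indeg[0]->2 | ready=[2, 4] | order so far=[5, 3, 1]
  pop 2: indeg[0]->1 | ready=[4] | order so far=[5, 3, 1, 2]
  pop 4: indeg[0]->0 | ready=[0] | order so far=[5, 3, 1, 2, 4]
  pop 0: no out-edges | ready=[] | order so far=[5, 3, 1, 2, 4, 0]
  Result: [5, 3, 1, 2, 4, 0]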